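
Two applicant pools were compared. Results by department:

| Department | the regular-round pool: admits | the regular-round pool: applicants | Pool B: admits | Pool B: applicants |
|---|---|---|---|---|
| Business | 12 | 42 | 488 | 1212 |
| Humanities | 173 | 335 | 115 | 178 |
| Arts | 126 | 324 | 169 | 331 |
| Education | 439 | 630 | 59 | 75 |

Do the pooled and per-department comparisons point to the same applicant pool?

Business: the regular-round pool 12/42 = 28.6%, Pool B 488/1212 = 40.3% → Pool B
Humanities: the regular-round pool 173/335 = 51.6%, Pool B 115/178 = 64.6% → Pool B
Arts: the regular-round pool 126/324 = 38.9%, Pool B 169/331 = 51.1% → Pool B
Education: the regular-round pool 439/630 = 69.7%, Pool B 59/75 = 78.7% → Pool B
Overall: the regular-round pool 750/1331 = 56.3%, Pool B 831/1796 = 46.3% → the regular-round pool
Pool B wins each department group but the regular-round pool wins overall — the comparison reverses. Pool B's applicants skew toward Business, which has a lower base rate.

No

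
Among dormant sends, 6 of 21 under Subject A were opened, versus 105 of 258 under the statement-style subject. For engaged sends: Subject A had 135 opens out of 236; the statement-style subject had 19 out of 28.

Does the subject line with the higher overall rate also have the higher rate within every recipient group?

Dormant: Subject A 6/21 = 28.6%, the statement-style subject 105/258 = 40.7% → the statement-style subject
Engaged: Subject A 135/236 = 57.2%, the statement-style subject 19/28 = 67.9% → the statement-style subject
Overall: Subject A 141/257 = 54.9%, the statement-style subject 124/286 = 43.4% → Subject A
The statement-style subject wins each recipient group but Subject A wins overall — the comparison reverses. The statement-style subject's sends skew toward dormant, which has a lower base rate.

No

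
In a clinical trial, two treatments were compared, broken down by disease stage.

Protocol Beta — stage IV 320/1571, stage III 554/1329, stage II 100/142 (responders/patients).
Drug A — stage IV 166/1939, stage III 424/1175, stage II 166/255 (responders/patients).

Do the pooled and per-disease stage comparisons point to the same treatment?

Stage IV: Protocol Beta 320/1571 = 20.4%, Drug A 166/1939 = 8.6% → Protocol Beta
Stage III: Protocol Beta 554/1329 = 41.7%, Drug A 424/1175 = 36.1% → Protocol Beta
Stage II: Protocol Beta 100/142 = 70.4%, Drug A 166/255 = 65.1% → Protocol Beta
Overall: Protocol Beta 974/3042 = 32.0%, Drug A 756/3369 = 22.4% → Protocol Beta
Protocol Beta wins overall and in every disease group — no reversal.

Yes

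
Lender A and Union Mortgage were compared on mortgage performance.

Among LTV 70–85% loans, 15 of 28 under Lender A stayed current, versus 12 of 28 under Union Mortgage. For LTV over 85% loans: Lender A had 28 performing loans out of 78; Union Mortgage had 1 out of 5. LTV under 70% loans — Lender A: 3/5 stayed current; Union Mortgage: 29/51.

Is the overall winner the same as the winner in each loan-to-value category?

No

LTV 70–85%: Lender A 15/28 = 53.6%, Union Mortgage 12/28 = 42.9% → Lender A
LTV over 85%: Lender A 28/78 = 35.9%, Union Mortgage 1/5 = 20.0% → Lender A
LTV under 70%: Lender A 3/5 = 60.0%, Union Mortgage 29/51 = 56.9% → Lender A
Overall: Lender A 46/111 = 41.4%, Union Mortgage 42/84 = 50.0% → Union Mortgage
Lender A wins each loan-to-value group but Union Mortgage wins overall — the comparison reverses. Lender A's loans skew toward LTV over 85%, which has a lower base rate.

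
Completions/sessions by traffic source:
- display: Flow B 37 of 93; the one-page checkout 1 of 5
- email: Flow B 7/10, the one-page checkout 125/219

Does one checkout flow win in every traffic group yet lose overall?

Display: Flow B 37/93 = 39.8%, the one-page checkout 1/5 = 20.0% → Flow B
Email: Flow B 7/10 = 70.0%, the one-page checkout 125/219 = 57.1% → Flow B
Overall: Flow B 44/103 = 42.7%, the one-page checkout 126/224 = 56.2% → the one-page checkout
Flow B wins each traffic group but the one-page checkout wins overall — the comparison reverses. Flow B's sessions skew toward display, which has a lower base rate.

Yes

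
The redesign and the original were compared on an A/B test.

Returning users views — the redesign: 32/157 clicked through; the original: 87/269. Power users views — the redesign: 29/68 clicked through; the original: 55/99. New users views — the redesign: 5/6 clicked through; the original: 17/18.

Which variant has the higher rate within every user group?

the original

Returning users: the redesign 32/157 = 20.4%, the original 87/269 = 32.3% → the original
Power users: the redesign 29/68 = 42.6%, the original 55/99 = 55.6% → the original
New users: the redesign 5/6 = 83.3%, the original 17/18 = 94.4% → the original
The original has the higher rate in all 3 groups.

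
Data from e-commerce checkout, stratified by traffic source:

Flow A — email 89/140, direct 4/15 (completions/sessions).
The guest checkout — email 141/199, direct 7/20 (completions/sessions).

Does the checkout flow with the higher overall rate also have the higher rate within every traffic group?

Yes

Email: Flow A 89/140 = 63.6%, the guest checkout 141/199 = 70.9% → the guest checkout
Direct: Flow A 4/15 = 26.7%, the guest checkout 7/20 = 35.0% → the guest checkout
Overall: Flow A 93/155 = 60.0%, the guest checkout 148/219 = 67.6% → the guest checkout
The guest checkout wins overall and in every traffic group — no reversal.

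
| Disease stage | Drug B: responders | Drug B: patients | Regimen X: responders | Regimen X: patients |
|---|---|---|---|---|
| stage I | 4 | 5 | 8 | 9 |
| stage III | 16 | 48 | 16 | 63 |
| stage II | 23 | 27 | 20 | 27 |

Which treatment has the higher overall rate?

Drug B

Stage I: Drug B 4/5 = 80.0%, Regimen X 8/9 = 88.9% → Regimen X
Stage III: Drug B 16/48 = 33.3%, Regimen X 16/63 = 25.4% → Drug B
Stage II: Drug B 23/27 = 85.2%, Regimen X 20/27 = 74.1% → Drug B
Overall: Drug B 43/80 = 53.8%, Regimen X 44/99 = 44.4% → Drug B
(Neither sweeps every disease group, but Drug B has the higher pooled rate.)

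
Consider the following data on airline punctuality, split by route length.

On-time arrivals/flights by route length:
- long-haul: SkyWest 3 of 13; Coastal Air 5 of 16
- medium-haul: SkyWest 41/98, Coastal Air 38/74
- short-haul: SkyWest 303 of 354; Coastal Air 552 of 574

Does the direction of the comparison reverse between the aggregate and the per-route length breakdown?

No

Long-haul: SkyWest 3/13 = 23.1%, Coastal Air 5/16 = 31.2% → Coastal Air
Medium-haul: SkyWest 41/98 = 41.8%, Coastal Air 38/74 = 51.4% → Coastal Air
Short-haul: SkyWest 303/354 = 85.6%, Coastal Air 552/574 = 96.2% → Coastal Air
Overall: SkyWest 347/465 = 74.6%, Coastal Air 595/664 = 89.6% → Coastal Air
Coastal Air wins overall and in every route group — no reversal.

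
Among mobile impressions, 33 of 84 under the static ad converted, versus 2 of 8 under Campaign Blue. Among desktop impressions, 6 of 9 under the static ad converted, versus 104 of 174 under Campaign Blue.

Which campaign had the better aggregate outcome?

Mobile: the static ad 33/84 = 39.3%, Campaign Blue 2/8 = 25.0% → the static ad
Desktop: the static ad 6/9 = 66.7%, Campaign Blue 104/174 = 59.8% → the static ad
Overall: the static ad 39/93 = 41.9%, Campaign Blue 106/182 = 58.2% → Campaign Blue
(The static ad wins every device group but Campaign Blue wins overall — the static ad's impressions skew toward the low-rate mobile group.)

Campaign Blue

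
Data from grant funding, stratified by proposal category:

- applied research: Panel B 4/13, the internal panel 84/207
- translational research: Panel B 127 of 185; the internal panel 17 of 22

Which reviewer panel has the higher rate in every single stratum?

Applied research: Panel B 4/13 = 30.8%, the internal panel 84/207 = 40.6% → the internal panel
Translational research: Panel B 127/185 = 68.6%, the internal panel 17/22 = 77.3% → the internal panel
The internal panel has the higher rate in both groups.

the internal panel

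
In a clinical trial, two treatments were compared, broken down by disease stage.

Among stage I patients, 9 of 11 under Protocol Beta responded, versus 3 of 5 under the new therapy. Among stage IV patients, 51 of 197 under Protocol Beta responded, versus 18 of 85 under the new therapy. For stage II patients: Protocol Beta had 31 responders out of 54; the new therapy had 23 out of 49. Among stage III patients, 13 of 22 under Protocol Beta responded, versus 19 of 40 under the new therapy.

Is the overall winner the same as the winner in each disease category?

Stage I: Protocol Beta 9/11 = 81.8%, the new therapy 3/5 = 60.0% → Protocol Beta
Stage IV: Protocol Beta 51/197 = 25.9%, the new therapy 18/85 = 21.2% → Protocol Beta
Stage II: Protocol Beta 31/54 = 57.4%, the new therapy 23/49 = 46.9% → Protocol Beta
Stage III: Protocol Beta 13/22 = 59.1%, the new therapy 19/40 = 47.5% → Protocol Beta
Overall: Protocol Beta 104/284 = 36.6%, the new therapy 63/179 = 35.2% → Protocol Beta
Protocol Beta wins overall and in every disease group — no reversal.

Yes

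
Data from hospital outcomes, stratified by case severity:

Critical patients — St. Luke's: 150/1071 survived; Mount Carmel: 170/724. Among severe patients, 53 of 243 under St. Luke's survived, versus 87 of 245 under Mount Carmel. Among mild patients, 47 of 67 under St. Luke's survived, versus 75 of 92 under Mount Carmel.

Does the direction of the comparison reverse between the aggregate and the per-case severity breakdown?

Critical: St. Luke's 150/1071 = 14.0%, Mount Carmel 170/724 = 23.5% → Mount Carmel
Severe: St. Luke's 53/243 = 21.8%, Mount Carmel 87/245 = 35.5% → Mount Carmel
Mild: St. Luke's 47/67 = 70.1%, Mount Carmel 75/92 = 81.5% → Mount Carmel
Overall: St. Luke's 250/1381 = 18.1%, Mount Carmel 332/1061 = 31.3% → Mount Carmel
Mount Carmel wins overall and in every case group — no reversal.

No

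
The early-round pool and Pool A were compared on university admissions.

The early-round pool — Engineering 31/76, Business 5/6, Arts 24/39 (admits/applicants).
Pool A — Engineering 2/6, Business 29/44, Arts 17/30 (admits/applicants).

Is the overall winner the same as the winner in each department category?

Engineering: the early-round pool 31/76 = 40.8%, Pool A 2/6 = 33.3% → the early-round pool
Business: the early-round pool 5/6 = 83.3%, Pool A 29/44 = 65.9% → the early-round pool
Arts: the early-round pool 24/39 = 61.5%, Pool A 17/30 = 56.7% → the early-round pool
Overall: the early-round pool 60/121 = 49.6%, Pool A 48/80 = 60.0% → Pool A
The early-round pool wins each department group but Pool A wins overall — the comparison reverses. The early-round pool's applicants skew toward Engineering, which has a lower base rate.

No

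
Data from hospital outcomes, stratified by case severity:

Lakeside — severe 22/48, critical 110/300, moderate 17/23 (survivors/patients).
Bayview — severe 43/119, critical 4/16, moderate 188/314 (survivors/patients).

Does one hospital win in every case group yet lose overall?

Severe: Lakeside 22/48 = 45.8%, Bayview 43/119 = 36.1% → Lakeside
Critical: Lakeside 110/300 = 36.7%, Bayview 4/16 = 25.0% → Lakeside
Moderate: Lakeside 17/23 = 73.9%, Bayview 188/314 = 59.9% → Lakeside
Overall: Lakeside 149/371 = 40.2%, Bayview 235/449 = 52.3% → Bayview
Lakeside wins each case group but Bayview wins overall — the comparison reverses. Lakeside's patients skew toward critical, which has a lower base rate.

Yes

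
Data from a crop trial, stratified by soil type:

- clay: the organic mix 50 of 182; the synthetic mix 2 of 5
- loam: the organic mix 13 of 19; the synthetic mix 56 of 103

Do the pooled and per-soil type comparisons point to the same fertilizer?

Clay: the organic mix 50/182 = 27.5%, the synthetic mix 2/5 = 40.0% → the synthetic mix
Loam: the organic mix 13/19 = 68.4%, the synthetic mix 56/103 = 54.4% → the organic mix
Overall: the organic mix 63/201 = 31.3%, the synthetic mix 58/108 = 53.7% → the synthetic mix
Neither sweeps: the organic mix wins 1 of 2 groups, the synthetic mix wins 1. The synthetic mix wins overall but not every group — no Simpson reversal.

No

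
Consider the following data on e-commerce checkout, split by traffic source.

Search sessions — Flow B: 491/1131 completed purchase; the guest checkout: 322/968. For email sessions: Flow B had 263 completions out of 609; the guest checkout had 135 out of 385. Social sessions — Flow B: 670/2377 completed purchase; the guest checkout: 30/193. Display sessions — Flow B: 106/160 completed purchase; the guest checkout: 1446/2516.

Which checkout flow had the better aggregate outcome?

the guest checkout

Search: Flow B 491/1131 = 43.4%, the guest checkout 322/968 = 33.3% → Flow B
Email: Flow B 263/609 = 43.2%, the guest checkout 135/385 = 35.1% → Flow B
Social: Flow B 670/2377 = 28.2%, the guest checkout 30/193 = 15.5% → Flow B
Display: Flow B 106/160 = 66.2%, the guest checkout 1446/2516 = 57.5% → Flow B
Overall: Flow B 1530/4277 = 35.8%, the guest checkout 1933/4062 = 47.6% → the guest checkout
(Flow B wins every traffic group but the guest checkout wins overall — Flow B's sessions skew toward the low-rate social group.)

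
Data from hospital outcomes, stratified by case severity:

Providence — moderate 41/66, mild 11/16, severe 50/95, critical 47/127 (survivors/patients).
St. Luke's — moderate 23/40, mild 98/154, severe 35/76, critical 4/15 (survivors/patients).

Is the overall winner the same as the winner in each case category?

Moderate: Providence 41/66 = 62.1%, St. Luke's 23/40 = 57.5% → Providence
Mild: Providence 11/16 = 68.8%, St. Luke's 98/154 = 63.6% → Providence
Severe: Providence 50/95 = 52.6%, St. Luke's 35/76 = 46.1% → Providence
Critical: Providence 47/127 = 37.0%, St. Luke's 4/15 = 26.7% → Providence
Overall: Providence 149/304 = 49.0%, St. Luke's 160/285 = 56.1% → St. Luke's
Providence wins each case group but St. Luke's wins overall — the comparison reverses. Providence's patients skew toward critical, which has a lower base rate.

No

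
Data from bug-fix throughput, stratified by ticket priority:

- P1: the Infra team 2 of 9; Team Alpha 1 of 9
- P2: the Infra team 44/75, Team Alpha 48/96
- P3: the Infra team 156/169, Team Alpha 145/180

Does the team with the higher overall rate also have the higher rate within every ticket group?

P1: the Infra team 2/9 = 22.2%, Team Alpha 1/9 = 11.1% → the Infra team
P2: the Infra team 44/75 = 58.7%, Team Alpha 48/96 = 50.0% → the Infra team
P3: the Infra team 156/169 = 92.3%, Team Alpha 145/180 = 80.6% → the Infra team
Overall: the Infra team 202/253 = 79.8%, Team Alpha 194/285 = 68.1% → the Infra team
The Infra team wins overall and in every ticket group — no reversal.

Yes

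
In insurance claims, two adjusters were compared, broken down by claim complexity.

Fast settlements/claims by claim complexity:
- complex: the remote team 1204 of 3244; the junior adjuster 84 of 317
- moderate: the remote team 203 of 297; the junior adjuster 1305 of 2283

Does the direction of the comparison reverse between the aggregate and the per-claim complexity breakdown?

Complex: the remote team 1204/3244 = 37.1%, the junior adjuster 84/317 = 26.5% → the remote team
Moderate: the remote team 203/297 = 68.4%, the junior adjuster 1305/2283 = 57.2% → the remote team
Overall: the remote team 1407/3541 = 39.7%, the junior adjuster 1389/2600 = 53.4% → the junior adjuster
The remote team wins each claim group but the junior adjuster wins overall — the comparison reverses. The remote team's claims skew toward complex, which has a lower base rate.

Yes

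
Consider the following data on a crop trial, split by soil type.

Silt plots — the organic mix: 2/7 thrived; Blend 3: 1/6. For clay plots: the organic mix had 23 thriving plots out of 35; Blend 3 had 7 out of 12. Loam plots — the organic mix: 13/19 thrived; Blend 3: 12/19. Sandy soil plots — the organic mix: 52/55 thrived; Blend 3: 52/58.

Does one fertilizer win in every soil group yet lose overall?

No

Silt: the organic mix 2/7 = 28.6%, Blend 3 1/6 = 16.7% → the organic mix
Clay: the organic mix 23/35 = 65.7%, Blend 3 7/12 = 58.3% → the organic mix
Loam: the organic mix 13/19 = 68.4%, Blend 3 12/19 = 63.2% → the organic mix
Sandy soil: the organic mix 52/55 = 94.5%, Blend 3 52/58 = 89.7% → the organic mix
Overall: the organic mix 90/116 = 77.6%, Blend 3 72/95 = 75.8% → the organic mix
The organic mix wins overall and in every soil group — no reversal.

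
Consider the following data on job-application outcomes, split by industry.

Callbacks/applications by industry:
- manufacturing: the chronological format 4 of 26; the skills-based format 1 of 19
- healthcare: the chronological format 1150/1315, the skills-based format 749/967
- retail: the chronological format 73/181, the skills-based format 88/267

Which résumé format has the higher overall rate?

Manufacturing: the chronological format 4/26 = 15.4%, the skills-based format 1/19 = 5.3% → the chronological format
Healthcare: the chronological format 1150/1315 = 87.5%, the skills-based format 749/967 = 77.5% → the chronological format
Retail: the chronological format 73/181 = 40.3%, the skills-based format 88/267 = 33.0% → the chronological format
Overall: the chronological format 1227/1522 = 80.6%, the skills-based format 838/1253 = 66.9% → the chronological format

the chronological format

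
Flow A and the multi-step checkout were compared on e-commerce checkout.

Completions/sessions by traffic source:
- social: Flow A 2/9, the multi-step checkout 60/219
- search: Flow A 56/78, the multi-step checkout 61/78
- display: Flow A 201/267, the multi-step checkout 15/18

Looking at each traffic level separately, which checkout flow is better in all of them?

Social: Flow A 2/9 = 22.2%, the multi-step checkout 60/219 = 27.4% → the multi-step checkout
Search: Flow A 56/78 = 71.8%, the multi-step checkout 61/78 = 78.2% → the multi-step checkout
Display: Flow A 201/267 = 75.3%, the multi-step checkout 15/18 = 83.3% → the multi-step checkout
The multi-step checkout has the higher rate in all 3 groups.

the multi-step checkout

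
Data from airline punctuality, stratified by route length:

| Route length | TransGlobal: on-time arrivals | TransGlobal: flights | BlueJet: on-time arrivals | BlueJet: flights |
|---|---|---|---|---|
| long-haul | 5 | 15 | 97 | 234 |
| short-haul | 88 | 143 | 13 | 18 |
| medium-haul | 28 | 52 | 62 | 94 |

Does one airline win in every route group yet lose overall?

Yes

Long-haul: TransGlobal 5/15 = 33.3%, BlueJet 97/234 = 41.5% → BlueJet
Short-haul: TransGlobal 88/143 = 61.5%, BlueJet 13/18 = 72.2% → BlueJet
Medium-haul: TransGlobal 28/52 = 53.8%, BlueJet 62/94 = 66.0% → BlueJet
Overall: TransGlobal 121/210 = 57.6%, BlueJet 172/346 = 49.7% → TransGlobal
BlueJet wins each route group but TransGlobal wins overall — the comparison reverses. BlueJet's flights skew toward long-haul, which has a lower base rate.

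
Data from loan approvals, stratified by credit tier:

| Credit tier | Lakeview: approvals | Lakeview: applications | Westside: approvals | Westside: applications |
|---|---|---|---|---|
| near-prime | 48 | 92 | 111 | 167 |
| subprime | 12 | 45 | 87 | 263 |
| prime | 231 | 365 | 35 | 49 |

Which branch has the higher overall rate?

Near-prime: Lakeview 48/92 = 52.2%, Westside 111/167 = 66.5% → Westside
Subprime: Lakeview 12/45 = 26.7%, Westside 87/263 = 33.1% → Westside
Prime: Lakeview 231/365 = 63.3%, Westside 35/49 = 71.4% → Westside
Overall: Lakeview 291/502 = 58.0%, Westside 233/479 = 48.6% → Lakeview
(Westside wins every credit group but Lakeview wins overall — Westside's applications skew toward the low-rate subprime group.)

Lakeview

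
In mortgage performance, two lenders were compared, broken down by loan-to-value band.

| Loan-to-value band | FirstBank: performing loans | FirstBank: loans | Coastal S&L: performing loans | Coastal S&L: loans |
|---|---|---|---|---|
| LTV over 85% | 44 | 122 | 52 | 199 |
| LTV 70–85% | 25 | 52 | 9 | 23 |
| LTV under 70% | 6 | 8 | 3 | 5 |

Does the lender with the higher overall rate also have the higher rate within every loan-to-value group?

Yes

LTV over 85%: FirstBank 44/122 = 36.1%, Coastal S&L 52/199 = 26.1% → FirstBank
LTV 70–85%: FirstBank 25/52 = 48.1%, Coastal S&L 9/23 = 39.1% → FirstBank
LTV under 70%: FirstBank 6/8 = 75.0%, Coastal S&L 3/5 = 60.0% → FirstBank
Overall: FirstBank 75/182 = 41.2%, Coastal S&L 64/227 = 28.2% → FirstBank
FirstBank wins overall and in every loan-to-value group — no reversal.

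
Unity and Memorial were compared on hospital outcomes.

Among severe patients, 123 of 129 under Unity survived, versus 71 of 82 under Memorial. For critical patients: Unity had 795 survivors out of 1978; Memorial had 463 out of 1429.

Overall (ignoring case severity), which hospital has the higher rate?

Unity

Severe: Unity 123/129 = 95.3%, Memorial 71/82 = 86.6% → Unity
Critical: Unity 795/1978 = 40.2%, Memorial 463/1429 = 32.4% → Unity
Overall: Unity 918/2107 = 43.6%, Memorial 534/1511 = 35.3% → Unity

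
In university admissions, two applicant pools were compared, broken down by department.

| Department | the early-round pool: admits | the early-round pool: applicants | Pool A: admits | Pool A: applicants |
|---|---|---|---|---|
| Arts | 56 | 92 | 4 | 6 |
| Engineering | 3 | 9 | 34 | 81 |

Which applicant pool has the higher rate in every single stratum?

Arts: the early-round pool 56/92 = 60.9%, Pool A 4/6 = 66.7% → Pool A
Engineering: the early-round pool 3/9 = 33.3%, Pool A 34/81 = 42.0% → Pool A
Pool A has the higher rate in both groups.

Pool A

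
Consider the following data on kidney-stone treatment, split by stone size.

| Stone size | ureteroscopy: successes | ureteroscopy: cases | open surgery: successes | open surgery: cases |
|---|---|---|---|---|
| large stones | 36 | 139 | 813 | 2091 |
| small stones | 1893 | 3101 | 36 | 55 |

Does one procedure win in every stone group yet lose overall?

Large stones: ureteroscopy 36/139 = 25.9%, open surgery 813/2091 = 38.9% → open surgery
Small stones: ureteroscopy 1893/3101 = 61.0%, open surgery 36/55 = 65.5% → open surgery
Overall: ureteroscopy 1929/3240 = 59.5%, open surgery 849/2146 = 39.6% → ureteroscopy
Open surgery wins each stone group but ureteroscopy wins overall — the comparison reverses. Open surgery's cases skew toward large stones, which has a lower base rate.

Yes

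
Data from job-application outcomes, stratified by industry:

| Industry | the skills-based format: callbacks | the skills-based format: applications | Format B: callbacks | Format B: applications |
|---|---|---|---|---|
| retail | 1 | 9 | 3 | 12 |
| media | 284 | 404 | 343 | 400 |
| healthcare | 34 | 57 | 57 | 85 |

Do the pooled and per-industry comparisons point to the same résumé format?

Retail: the skills-based format 1/9 = 11.1%, Format B 3/12 = 25.0% → Format B
Media: the skills-based format 284/404 = 70.3%, Format B 343/400 = 85.8% → Format B
Healthcare: the skills-based format 34/57 = 59.6%, Format B 57/85 = 67.1% → Format B
Overall: the skills-based format 319/470 = 67.9%, Format B 403/497 = 81.1% → Format B
Format B wins overall and in every industry group — no reversal.

Yes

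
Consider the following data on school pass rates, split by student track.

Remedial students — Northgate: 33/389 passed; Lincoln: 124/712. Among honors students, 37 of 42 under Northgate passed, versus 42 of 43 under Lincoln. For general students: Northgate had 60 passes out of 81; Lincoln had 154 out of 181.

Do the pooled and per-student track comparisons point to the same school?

Remedial: Northgate 33/389 = 8.5%, Lincoln 124/712 = 17.4% → Lincoln
Honors: Northgate 37/42 = 88.1%, Lincoln 42/43 = 97.7% → Lincoln
General: Northgate 60/81 = 74.1%, Lincoln 154/181 = 85.1% → Lincoln
Overall: Northgate 130/512 = 25.4%, Lincoln 320/936 = 34.2% → Lincoln
Lincoln wins overall and in every student group — no reversal.

Yes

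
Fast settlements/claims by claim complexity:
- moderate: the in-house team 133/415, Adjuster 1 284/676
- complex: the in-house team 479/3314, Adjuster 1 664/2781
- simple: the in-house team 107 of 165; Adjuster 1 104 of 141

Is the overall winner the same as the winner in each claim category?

Moderate: the in-house team 133/415 = 32.0%, Adjuster 1 284/676 = 42.0% → Adjuster 1
Complex: the in-house team 479/3314 = 14.5%, Adjuster 1 664/2781 = 23.9% → Adjuster 1
Simple: the in-house team 107/165 = 64.8%, Adjuster 1 104/141 = 73.8% → Adjuster 1
Overall: the in-house team 719/3894 = 18.5%, Adjuster 1 1052/3598 = 29.2% → Adjuster 1
Adjuster 1 wins overall and in every claim group — no reversal.

Yes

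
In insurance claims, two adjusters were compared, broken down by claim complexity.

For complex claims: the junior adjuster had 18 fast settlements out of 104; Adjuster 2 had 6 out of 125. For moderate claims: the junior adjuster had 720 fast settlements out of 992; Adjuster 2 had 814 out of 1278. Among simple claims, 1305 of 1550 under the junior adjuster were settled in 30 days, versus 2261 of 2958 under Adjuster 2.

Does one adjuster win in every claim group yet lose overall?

Complex: the junior adjuster 18/104 = 17.3%, Adjuster 2 6/125 = 4.8% → the junior adjuster
Moderate: the junior adjuster 720/992 = 72.6%, Adjuster 2 814/1278 = 63.7% → the junior adjuster
Simple: the junior adjuster 1305/1550 = 84.2%, Adjuster 2 2261/2958 = 76.4% → the junior adjuster
Overall: the junior adjuster 2043/2646 = 77.2%, Adjuster 2 3081/4361 = 70.6% → the junior adjuster
The junior adjuster wins overall and in every claim group — no reversal.

No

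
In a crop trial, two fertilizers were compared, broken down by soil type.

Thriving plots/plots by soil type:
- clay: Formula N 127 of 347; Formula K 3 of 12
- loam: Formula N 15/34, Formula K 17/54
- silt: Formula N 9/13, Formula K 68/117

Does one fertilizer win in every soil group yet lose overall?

Clay: Formula N 127/347 = 36.6%, Formula K 3/12 = 25.0% → Formula N
Loam: Formula N 15/34 = 44.1%, Formula K 17/54 = 31.5% → Formula N
Silt: Formula N 9/13 = 69.2%, Formula K 68/117 = 58.1% → Formula N
Overall: Formula N 151/394 = 38.3%, Formula K 88/183 = 48.1% → Formula K
Formula N wins each soil group but Formula K wins overall — the comparison reverses. Formula N's plots skew toward clay, which has a lower base rate.

Yes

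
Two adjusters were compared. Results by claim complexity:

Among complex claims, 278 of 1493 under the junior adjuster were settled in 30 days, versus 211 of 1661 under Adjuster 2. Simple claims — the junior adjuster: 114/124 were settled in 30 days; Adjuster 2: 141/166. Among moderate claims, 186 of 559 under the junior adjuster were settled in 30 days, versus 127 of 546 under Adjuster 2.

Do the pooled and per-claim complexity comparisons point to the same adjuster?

Yes

Complex: the junior adjuster 278/1493 = 18.6%, Adjuster 2 211/1661 = 12.7% → the junior adjuster
Simple: the junior adjuster 114/124 = 91.9%, Adjuster 2 141/166 = 84.9% → the junior adjuster
Moderate: the junior adjuster 186/559 = 33.3%, Adjuster 2 127/546 = 23.3% → the junior adjuster
Overall: the junior adjuster 578/2176 = 26.6%, Adjuster 2 479/2373 = 20.2% → the junior adjuster
The junior adjuster wins overall and in every claim group — no reversal.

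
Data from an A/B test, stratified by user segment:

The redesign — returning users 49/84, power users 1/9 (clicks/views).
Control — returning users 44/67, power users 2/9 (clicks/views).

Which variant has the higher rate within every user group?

Control

Returning users: the redesign 49/84 = 58.3%, Control 44/67 = 65.7% → Control
Power users: the redesign 1/9 = 11.1%, Control 2/9 = 22.2% → Control
Control has the higher rate in both groups.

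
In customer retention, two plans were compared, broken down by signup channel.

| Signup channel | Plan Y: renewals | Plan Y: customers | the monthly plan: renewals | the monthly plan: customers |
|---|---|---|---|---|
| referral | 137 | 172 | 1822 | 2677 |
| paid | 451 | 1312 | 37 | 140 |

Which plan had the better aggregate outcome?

Referral: Plan Y 137/172 = 79.7%, the monthly plan 1822/2677 = 68.1% → Plan Y
Paid: Plan Y 451/1312 = 34.4%, the monthly plan 37/140 = 26.4% → Plan Y
Overall: Plan Y 588/1484 = 39.6%, the monthly plan 1859/2817 = 66.0% → the monthly plan
(Plan Y wins every signup group but the monthly plan wins overall — Plan Y's customers skew toward the low-rate paid group.)

the monthly plan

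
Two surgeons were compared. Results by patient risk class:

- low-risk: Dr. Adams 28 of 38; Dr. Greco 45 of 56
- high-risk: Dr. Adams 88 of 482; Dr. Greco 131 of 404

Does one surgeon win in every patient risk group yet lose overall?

No

Low-risk: Dr. Adams 28/38 = 73.7%, Dr. Greco 45/56 = 80.4% → Dr. Greco
High-risk: Dr. Adams 88/482 = 18.3%, Dr. Greco 131/404 = 32.4% → Dr. Greco
Overall: Dr. Adams 116/520 = 22.3%, Dr. Greco 176/460 = 38.3% → Dr. Greco
Dr. Greco wins overall and in every patient risk group — no reversal.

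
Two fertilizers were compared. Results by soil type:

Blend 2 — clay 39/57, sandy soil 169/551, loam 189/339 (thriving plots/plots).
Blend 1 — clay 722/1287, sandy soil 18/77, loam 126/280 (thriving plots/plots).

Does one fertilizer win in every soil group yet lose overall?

Clay: Blend 2 39/57 = 68.4%, Blend 1 722/1287 = 56.1% → Blend 2
Sandy soil: Blend 2 169/551 = 30.7%, Blend 1 18/77 = 23.4% → Blend 2
Loam: Blend 2 189/339 = 55.8%, Blend 1 126/280 = 45.0% → Blend 2
Overall: Blend 2 397/947 = 41.9%, Blend 1 866/1644 = 52.7% → Blend 1
Blend 2 wins each soil group but Blend 1 wins overall — the comparison reverses. Blend 2's plots skew toward sandy soil, which has a lower base rate.

Yes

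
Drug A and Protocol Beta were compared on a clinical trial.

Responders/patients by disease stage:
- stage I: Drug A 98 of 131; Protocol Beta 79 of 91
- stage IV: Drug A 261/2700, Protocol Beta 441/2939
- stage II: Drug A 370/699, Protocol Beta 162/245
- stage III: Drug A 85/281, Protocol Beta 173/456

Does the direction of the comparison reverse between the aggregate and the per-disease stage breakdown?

Stage I: Drug A 98/131 = 74.8%, Protocol Beta 79/91 = 86.8% → Protocol Beta
Stage IV: Drug A 261/2700 = 9.7%, Protocol Beta 441/2939 = 15.0% → Protocol Beta
Stage II: Drug A 370/699 = 52.9%, Protocol Beta 162/245 = 66.1% → Protocol Beta
Stage III: Drug A 85/281 = 30.2%, Protocol Beta 173/456 = 37.9% → Protocol Beta
Overall: Drug A 814/3811 = 21.4%, Protocol Beta 855/3731 = 22.9% → Protocol Beta
Protocol Beta wins overall and in every disease group — no reversal.

No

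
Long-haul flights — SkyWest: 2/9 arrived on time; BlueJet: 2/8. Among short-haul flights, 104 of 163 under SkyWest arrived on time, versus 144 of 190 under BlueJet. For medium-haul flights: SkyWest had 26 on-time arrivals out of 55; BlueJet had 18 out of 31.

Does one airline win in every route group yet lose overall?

Long-haul: SkyWest 2/9 = 22.2%, BlueJet 2/8 = 25.0% → BlueJet
Short-haul: SkyWest 104/163 = 63.8%, BlueJet 144/190 = 75.8% → BlueJet
Medium-haul: SkyWest 26/55 = 47.3%, BlueJet 18/31 = 58.1% → BlueJet
Overall: SkyWest 132/227 = 58.1%, BlueJet 164/229 = 71.6% → BlueJet
BlueJet wins overall and in every route group — no reversal.

No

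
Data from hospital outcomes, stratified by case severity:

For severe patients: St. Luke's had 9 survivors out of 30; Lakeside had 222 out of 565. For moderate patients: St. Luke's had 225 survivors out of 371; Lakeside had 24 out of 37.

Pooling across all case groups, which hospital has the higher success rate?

Severe: St. Luke's 9/30 = 30.0%, Lakeside 222/565 = 39.3% → Lakeside
Moderate: St. Luke's 225/371 = 60.6%, Lakeside 24/37 = 64.9% → Lakeside
Overall: St. Luke's 234/401 = 58.4%, Lakeside 246/602 = 40.9% → St. Luke's
(Lakeside wins every case group but St. Luke's wins overall — Lakeside's patients skew toward the low-rate severe group.)

St. Luke's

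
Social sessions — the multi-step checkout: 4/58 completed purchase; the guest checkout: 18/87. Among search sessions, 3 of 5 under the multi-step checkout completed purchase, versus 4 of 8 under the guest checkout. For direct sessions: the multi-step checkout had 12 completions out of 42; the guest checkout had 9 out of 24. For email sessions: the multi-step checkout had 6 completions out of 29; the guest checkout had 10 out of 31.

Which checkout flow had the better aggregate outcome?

the guest checkout

Social: the multi-step checkout 4/58 = 6.9%, the guest checkout 18/87 = 20.7% → the guest checkout
Search: the multi-step checkout 3/5 = 60.0%, the guest checkout 4/8 = 50.0% → the multi-step checkout
Direct: the multi-step checkout 12/42 = 28.6%, the guest checkout 9/24 = 37.5% → the guest checkout
Email: the multi-step checkout 6/29 = 20.7%, the guest checkout 10/31 = 32.3% → the guest checkout
Overall: the multi-step checkout 25/134 = 18.7%, the guest checkout 41/150 = 27.3% → the guest checkout
(Neither sweeps every traffic group, but the guest checkout has the higher pooled rate.)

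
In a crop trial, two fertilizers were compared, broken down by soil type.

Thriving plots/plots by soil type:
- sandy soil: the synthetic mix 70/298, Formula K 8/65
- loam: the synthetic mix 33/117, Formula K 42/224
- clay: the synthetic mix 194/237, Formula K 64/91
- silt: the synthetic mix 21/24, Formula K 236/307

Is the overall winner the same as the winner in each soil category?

No

Sandy soil: the synthetic mix 70/298 = 23.5%, Formula K 8/65 = 12.3% → the synthetic mix
Loam: the synthetic mix 33/117 = 28.2%, Formula K 42/224 = 18.8% → the synthetic mix
Clay: the synthetic mix 194/237 = 81.9%, Formula K 64/91 = 70.3% → the synthetic mix
Silt: the synthetic mix 21/24 = 87.5%, Formula K 236/307 = 76.9% → the synthetic mix
Overall: the synthetic mix 318/676 = 47.0%, Formula K 350/687 = 50.9% → Formula K
The synthetic mix wins each soil group but Formula K wins overall — the comparison reverses. The synthetic mix's plots skew toward sandy soil, which has a lower base rate.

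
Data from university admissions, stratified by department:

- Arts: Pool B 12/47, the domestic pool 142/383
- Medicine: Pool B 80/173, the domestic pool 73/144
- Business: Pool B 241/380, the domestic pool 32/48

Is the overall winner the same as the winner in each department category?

Arts: Pool B 12/47 = 25.5%, the domestic pool 142/383 = 37.1% → the domestic pool
Medicine: Pool B 80/173 = 46.2%, the domestic pool 73/144 = 50.7% → the domestic pool
Business: Pool B 241/380 = 63.4%, the domestic pool 32/48 = 66.7% → the domestic pool
Overall: Pool B 333/600 = 55.5%, the domestic pool 247/575 = 43.0% → Pool B
The domestic pool wins each department group but Pool B wins overall — the comparison reverses. The domestic pool's applicants skew toward Arts, which has a lower base rate.

No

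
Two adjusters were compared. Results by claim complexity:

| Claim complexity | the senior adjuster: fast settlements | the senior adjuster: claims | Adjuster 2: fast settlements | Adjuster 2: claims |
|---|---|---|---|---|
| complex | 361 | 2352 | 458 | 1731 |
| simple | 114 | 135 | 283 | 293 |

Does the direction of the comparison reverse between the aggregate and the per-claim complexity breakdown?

No

Complex: the senior adjuster 361/2352 = 15.3%, Adjuster 2 458/1731 = 26.5% → Adjuster 2
Simple: the senior adjuster 114/135 = 84.4%, Adjuster 2 283/293 = 96.6% → Adjuster 2
Overall: the senior adjuster 475/2487 = 19.1%, Adjuster 2 741/2024 = 36.6% → Adjuster 2
Adjuster 2 wins overall and in every claim group — no reversal.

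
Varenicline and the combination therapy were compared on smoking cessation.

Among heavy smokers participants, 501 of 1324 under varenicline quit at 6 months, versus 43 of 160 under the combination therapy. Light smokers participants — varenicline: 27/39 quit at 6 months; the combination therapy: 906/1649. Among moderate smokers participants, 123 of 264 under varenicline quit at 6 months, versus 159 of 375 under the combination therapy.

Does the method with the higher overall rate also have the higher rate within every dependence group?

No

Heavy smokers: varenicline 501/1324 = 37.8%, the combination therapy 43/160 = 26.9% → varenicline
Light smokers: varenicline 27/39 = 69.2%, the combination therapy 906/1649 = 54.9% → varenicline
Moderate smokers: varenicline 123/264 = 46.6%, the combination therapy 159/375 = 42.4% → varenicline
Overall: varenicline 651/1627 = 40.0%, the combination therapy 1108/2184 = 50.7% → the combination therapy
Varenicline wins each dependence group but the combination therapy wins overall — the comparison reverses. Varenicline's participants skew toward heavy smokers, which has a lower base rate.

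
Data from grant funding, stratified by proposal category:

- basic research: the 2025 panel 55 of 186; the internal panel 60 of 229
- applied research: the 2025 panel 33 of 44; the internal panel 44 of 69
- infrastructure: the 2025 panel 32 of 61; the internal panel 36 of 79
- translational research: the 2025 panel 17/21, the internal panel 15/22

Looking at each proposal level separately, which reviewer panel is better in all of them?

the 2025 panel

Basic research: the 2025 panel 55/186 = 29.6%, the internal panel 60/229 = 26.2% → the 2025 panel
Applied research: the 2025 panel 33/44 = 75.0%, the internal panel 44/69 = 63.8% → the 2025 panel
Infrastructure: the 2025 panel 32/61 = 52.5%, the internal panel 36/79 = 45.6% → the 2025 panel
Translational research: the 2025 panel 17/21 = 81.0%, the internal panel 15/22 = 68.2% → the 2025 panel
The 2025 panel has the higher rate in all 4 groups.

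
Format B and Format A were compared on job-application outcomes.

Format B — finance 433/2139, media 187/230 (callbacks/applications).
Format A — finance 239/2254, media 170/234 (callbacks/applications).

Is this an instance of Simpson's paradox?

No

Finance: Format B 433/2139 = 20.2%, Format A 239/2254 = 10.6% → Format B
Media: Format B 187/230 = 81.3%, Format A 170/234 = 72.6% → Format B
Overall: Format B 620/2369 = 26.2%, Format A 409/2488 = 16.4% → Format B
Format B wins overall and in every industry group — no reversal.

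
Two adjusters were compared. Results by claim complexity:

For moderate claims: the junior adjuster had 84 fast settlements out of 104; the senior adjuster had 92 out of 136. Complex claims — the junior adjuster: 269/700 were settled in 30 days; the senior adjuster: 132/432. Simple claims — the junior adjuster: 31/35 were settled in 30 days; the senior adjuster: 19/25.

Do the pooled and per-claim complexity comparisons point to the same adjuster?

Yes

Moderate: the junior adjuster 84/104 = 80.8%, the senior adjuster 92/136 = 67.6% → the junior adjuster
Complex: the junior adjuster 269/700 = 38.4%, the senior adjuster 132/432 = 30.6% → the junior adjuster
Simple: the junior adjuster 31/35 = 88.6%, the senior adjuster 19/25 = 76.0% → the junior adjuster
Overall: the junior adjuster 384/839 = 45.8%, the senior adjuster 243/593 = 41.0% → the junior adjuster
The junior adjuster wins overall and in every claim group — no reversal.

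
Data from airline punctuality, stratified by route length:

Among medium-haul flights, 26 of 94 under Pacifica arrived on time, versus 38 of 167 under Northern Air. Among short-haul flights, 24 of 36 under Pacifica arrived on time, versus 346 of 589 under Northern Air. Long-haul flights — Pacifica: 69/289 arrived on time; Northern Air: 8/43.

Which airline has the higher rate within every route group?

Pacifica

Medium-haul: Pacifica 26/94 = 27.7%, Northern Air 38/167 = 22.8% → Pacifica
Short-haul: Pacifica 24/36 = 66.7%, Northern Air 346/589 = 58.7% → Pacifica
Long-haul: Pacifica 69/289 = 23.9%, Northern Air 8/43 = 18.6% → Pacifica
Pacifica has the higher rate in all 3 groups.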